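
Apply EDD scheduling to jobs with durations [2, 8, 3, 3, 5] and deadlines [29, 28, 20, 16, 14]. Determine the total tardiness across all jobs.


Sort by due date (EDD order): [(5, 14), (3, 16), (3, 20), (8, 28), (2, 29)]
Compute completion times and tardiness:
  Job 1: p=5, d=14, C=5, tardiness=max(0,5-14)=0
  Job 2: p=3, d=16, C=8, tardiness=max(0,8-16)=0
  Job 3: p=3, d=20, C=11, tardiness=max(0,11-20)=0
  Job 4: p=8, d=28, C=19, tardiness=max(0,19-28)=0
  Job 5: p=2, d=29, C=21, tardiness=max(0,21-29)=0
Total tardiness = 0

0


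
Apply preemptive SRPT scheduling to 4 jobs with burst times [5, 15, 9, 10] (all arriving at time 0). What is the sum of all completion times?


Since all jobs arrive at t=0, SRPT equals SPT ordering.
SPT order: [5, 9, 10, 15]
Completion times:
  Job 1: p=5, C=5
  Job 2: p=9, C=14
  Job 3: p=10, C=24
  Job 4: p=15, C=39
Total completion time = 5 + 14 + 24 + 39 = 82

82


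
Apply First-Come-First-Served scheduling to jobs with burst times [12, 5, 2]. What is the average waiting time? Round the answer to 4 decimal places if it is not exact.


FCFS order (as given): [12, 5, 2]
Waiting times:
  Job 1: wait = 0
  Job 2: wait = 12
  Job 3: wait = 17
Sum of waiting times = 29
Average waiting time = 29/3 = 9.6667

9.6667


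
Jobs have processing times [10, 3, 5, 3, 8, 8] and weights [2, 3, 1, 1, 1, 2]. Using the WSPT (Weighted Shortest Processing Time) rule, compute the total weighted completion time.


Compute p/w ratios and sort ascending (WSPT): [(3, 3), (3, 1), (8, 2), (10, 2), (5, 1), (8, 1)]
Compute weighted completion times:
  Job (p=3,w=3): C=3, w*C=3*3=9
  Job (p=3,w=1): C=6, w*C=1*6=6
  Job (p=8,w=2): C=14, w*C=2*14=28
  Job (p=10,w=2): C=24, w*C=2*24=48
  Job (p=5,w=1): C=29, w*C=1*29=29
  Job (p=8,w=1): C=37, w*C=1*37=37
Total weighted completion time = 157

157


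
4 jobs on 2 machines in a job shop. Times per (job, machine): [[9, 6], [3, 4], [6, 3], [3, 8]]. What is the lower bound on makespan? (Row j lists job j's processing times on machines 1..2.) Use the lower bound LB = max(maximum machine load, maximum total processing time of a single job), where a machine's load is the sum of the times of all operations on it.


Machine loads:
  Machine 1: 9 + 3 + 6 + 3 = 21
  Machine 2: 6 + 4 + 3 + 8 = 21
Max machine load = 21
Job totals:
  Job 1: 15
  Job 2: 7
  Job 3: 9
  Job 4: 11
Max job total = 15
Lower bound = max(21, 15) = 21

21


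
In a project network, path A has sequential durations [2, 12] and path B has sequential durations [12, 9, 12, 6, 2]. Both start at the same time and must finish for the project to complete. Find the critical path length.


Path A total = 2 + 12 = 14
Path B total = 12 + 9 + 12 + 6 + 2 = 41
Critical path = longest path = max(14, 41) = 41

41


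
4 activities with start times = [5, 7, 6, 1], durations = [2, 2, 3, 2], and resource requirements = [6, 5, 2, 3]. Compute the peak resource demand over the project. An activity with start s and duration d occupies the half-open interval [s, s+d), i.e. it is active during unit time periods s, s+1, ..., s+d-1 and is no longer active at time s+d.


Each activity i is active on [start_i, start_i + duration_i).
Compute total resource usage per time slot:
  t=0: active resources = [], total = 0
  t=1: active resources = [3], total = 3
  t=2: active resources = [3], total = 3
  t=3: active resources = [], total = 0
  t=4: active resources = [], total = 0
  t=5: active resources = [6], total = 6
  t=6: active resources = [6, 2], total = 8
  t=7: active resources = [5, 2], total = 7
  t=8: active resources = [5, 2], total = 7
Peak resource demand = 8

8


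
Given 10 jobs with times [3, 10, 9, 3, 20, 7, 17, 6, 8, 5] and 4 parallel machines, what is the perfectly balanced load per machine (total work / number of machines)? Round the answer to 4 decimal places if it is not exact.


Total processing time = 3 + 10 + 9 + 3 + 20 + 7 + 17 + 6 + 8 + 5 = 88
Number of machines = 4
Ideal balanced load = 88 / 4 = 22.0

22.0


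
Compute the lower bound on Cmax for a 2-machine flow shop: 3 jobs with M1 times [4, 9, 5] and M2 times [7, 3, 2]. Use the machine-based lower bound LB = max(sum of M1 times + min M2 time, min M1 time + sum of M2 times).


LB1 = sum(M1 times) + min(M2 times) = 18 + 2 = 20
LB2 = min(M1 times) + sum(M2 times) = 4 + 12 = 16
Lower bound = max(LB1, LB2) = max(20, 16) = 20

20


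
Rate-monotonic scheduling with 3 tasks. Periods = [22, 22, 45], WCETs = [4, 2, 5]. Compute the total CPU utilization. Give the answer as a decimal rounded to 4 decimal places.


Compute individual utilizations (exact fractions):
  Task 1: C/T = 4/22 = 2/11 (approx. 0.1818)
  Task 2: C/T = 2/22 = 1/11 (approx. 0.0909)
  Task 3: C/T = 5/45 = 1/9 (approx. 0.1111)
Total utilization U = 2/11 + 1/11 + 1/9 = 38/99
Rounded to 4 decimal places: U = 0.3838
RM (Liu & Layland) bound for 3 tasks = 0.779763; compare with U = 38/99 (approx. 0.383838)
U <= bound, so schedulable by RM sufficient condition.

0.3838


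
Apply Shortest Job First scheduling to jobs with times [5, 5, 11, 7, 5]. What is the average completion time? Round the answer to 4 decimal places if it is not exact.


SJF order (ascending): [5, 5, 5, 7, 11]
Completion times:
  Job 1: burst=5, C=5
  Job 2: burst=5, C=10
  Job 3: burst=5, C=15
  Job 4: burst=7, C=22
  Job 5: burst=11, C=33
Average completion = 85/5 = 17.0

17.0


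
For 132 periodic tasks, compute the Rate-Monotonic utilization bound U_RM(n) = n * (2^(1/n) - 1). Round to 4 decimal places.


Compute 2^(1/132) = 1.0052649263
Subtract 1: 1.0052649263 - 1 = 0.0052649263
Multiply by n: 132 * 0.0052649263 = 0.6949702716
Round to 4 dp: 0.6950

0.6950


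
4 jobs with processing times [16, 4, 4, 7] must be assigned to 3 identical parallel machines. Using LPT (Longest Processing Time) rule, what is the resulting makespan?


Sort jobs in decreasing order (LPT): [16, 7, 4, 4]
Assign each job to the least loaded machine:
  Machine 1: jobs [16], load = 16
  Machine 2: jobs [7], load = 7
  Machine 3: jobs [4, 4], load = 8
Makespan = max load = 16

16


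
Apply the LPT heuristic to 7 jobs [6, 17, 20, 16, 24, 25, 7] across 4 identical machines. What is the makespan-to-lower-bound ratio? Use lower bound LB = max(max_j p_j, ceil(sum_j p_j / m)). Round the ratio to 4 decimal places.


LPT order: [25, 24, 20, 17, 16, 7, 6]
Machine loads after assignment: [25, 30, 27, 33]
LPT makespan = 33
Lower bound = max(max_job, ceil(total/4)) = max(25, 29) = 29
Ratio = 33 / 29 = 1.1379

1.1379


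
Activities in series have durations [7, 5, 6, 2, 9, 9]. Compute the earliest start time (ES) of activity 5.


Activity 5 starts after activities 1 through 4 complete.
Predecessor durations: [7, 5, 6, 2]
ES = 7 + 5 + 6 + 2 = 20

20


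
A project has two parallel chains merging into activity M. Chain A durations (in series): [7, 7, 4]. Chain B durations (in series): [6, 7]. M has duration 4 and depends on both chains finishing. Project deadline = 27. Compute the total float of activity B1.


Forward pass: ES(B1) = sum of predecessors on chain B = 0
EF = ES + duration = 0 + 6 = 6
Backward pass: LF(M) = deadline = 27; LS(M) = 27 - 4 = 23
LF(B1) = LS(M) - sum(successors on chain B) = 23 - 7 = 16
LS = LF - duration = 16 - 6 = 10
Total float = LS - ES = 10 - 0 = 10

10


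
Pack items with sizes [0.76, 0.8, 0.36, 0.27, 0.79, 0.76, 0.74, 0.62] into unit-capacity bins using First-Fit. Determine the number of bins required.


Place items sequentially using First-Fit:
  Item 0.76 -> new Bin 1
  Item 0.8 -> new Bin 2
  Item 0.36 -> new Bin 3
  Item 0.27 -> Bin 3 (now 0.63)
  Item 0.79 -> new Bin 4
  Item 0.76 -> new Bin 5
  Item 0.74 -> new Bin 6
  Item 0.62 -> new Bin 7
Total bins used = 7

7


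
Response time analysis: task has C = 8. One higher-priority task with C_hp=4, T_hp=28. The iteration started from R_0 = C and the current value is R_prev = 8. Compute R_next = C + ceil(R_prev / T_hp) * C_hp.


R_next = C + ceil(R_prev / T_hp) * C_hp
ceil(8 / 28) = ceil(0.2857) = 1
Interference = 1 * 4 = 4
R_next = 8 + 4 = 12

12


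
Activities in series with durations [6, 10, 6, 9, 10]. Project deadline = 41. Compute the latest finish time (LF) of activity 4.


LF(activity 4) = deadline - sum of successor durations
Successors: activities 5 through 5 with durations [10]
Sum of successor durations = 10
LF = 41 - 10 = 31

31


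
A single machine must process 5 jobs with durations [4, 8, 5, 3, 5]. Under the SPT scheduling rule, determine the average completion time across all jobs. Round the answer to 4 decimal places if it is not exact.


Sort jobs by processing time (SPT order): [3, 4, 5, 5, 8]
Compute completion times sequentially:
  Job 1: processing = 3, completes at 3
  Job 2: processing = 4, completes at 7
  Job 3: processing = 5, completes at 12
  Job 4: processing = 5, completes at 17
  Job 5: processing = 8, completes at 25
Sum of completion times = 64
Average completion time = 64/5 = 12.8

12.8


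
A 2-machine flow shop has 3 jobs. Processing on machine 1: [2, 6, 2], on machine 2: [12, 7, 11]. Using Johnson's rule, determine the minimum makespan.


Apply Johnson's rule:
  Group 1 (a <= b): [(1, 2, 12), (3, 2, 11), (2, 6, 7)]
  Group 2 (a > b): []
Optimal job order: [1, 3, 2]
Schedule:
  Job 1: M1 done at 2, M2 done at 14
  Job 3: M1 done at 4, M2 done at 25
  Job 2: M1 done at 10, M2 done at 32
Makespan = 32

32


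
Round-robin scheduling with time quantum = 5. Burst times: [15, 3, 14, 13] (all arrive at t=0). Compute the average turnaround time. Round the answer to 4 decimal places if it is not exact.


Time quantum = 5
Execution trace:
  J1 runs 5 units, time = 5
  J2 runs 3 units, time = 8
  J3 runs 5 units, time = 13
  J4 runs 5 units, time = 18
  J1 runs 5 units, time = 23
  J3 runs 5 units, time = 28
  J4 runs 5 units, time = 33
  J1 runs 5 units, time = 38
  J3 runs 4 units, time = 42
  J4 runs 3 units, time = 45
Finish times: [38, 8, 42, 45]
Average turnaround = 133/4 = 33.25

33.25


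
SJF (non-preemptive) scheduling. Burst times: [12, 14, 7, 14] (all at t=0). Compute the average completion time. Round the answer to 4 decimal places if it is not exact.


SJF order (ascending): [7, 12, 14, 14]
Completion times:
  Job 1: burst=7, C=7
  Job 2: burst=12, C=19
  Job 3: burst=14, C=33
  Job 4: burst=14, C=47
Average completion = 106/4 = 26.5

26.5


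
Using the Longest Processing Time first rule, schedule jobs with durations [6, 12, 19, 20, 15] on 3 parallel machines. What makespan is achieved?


Sort jobs in decreasing order (LPT): [20, 19, 15, 12, 6]
Assign each job to the least loaded machine:
  Machine 1: jobs [20], load = 20
  Machine 2: jobs [19, 6], load = 25
  Machine 3: jobs [15, 12], load = 27
Makespan = max load = 27

27


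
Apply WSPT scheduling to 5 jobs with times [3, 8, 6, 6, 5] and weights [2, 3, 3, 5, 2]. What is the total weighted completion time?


Compute p/w ratios and sort ascending (WSPT): [(6, 5), (3, 2), (6, 3), (5, 2), (8, 3)]
Compute weighted completion times:
  Job (p=6,w=5): C=6, w*C=5*6=30
  Job (p=3,w=2): C=9, w*C=2*9=18
  Job (p=6,w=3): C=15, w*C=3*15=45
  Job (p=5,w=2): C=20, w*C=2*20=40
  Job (p=8,w=3): C=28, w*C=3*28=84
Total weighted completion time = 217

217


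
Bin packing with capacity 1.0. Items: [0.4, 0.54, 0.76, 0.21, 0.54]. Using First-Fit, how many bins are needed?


Place items sequentially using First-Fit:
  Item 0.4 -> new Bin 1
  Item 0.54 -> Bin 1 (now 0.94)
  Item 0.76 -> new Bin 2
  Item 0.21 -> Bin 2 (now 0.97)
  Item 0.54 -> new Bin 3
Total bins used = 3

3


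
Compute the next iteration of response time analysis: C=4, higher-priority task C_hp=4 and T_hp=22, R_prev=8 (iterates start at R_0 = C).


R_next = C + ceil(R_prev / T_hp) * C_hp
ceil(8 / 22) = ceil(0.3636) = 1
Interference = 1 * 4 = 4
R_next = 4 + 4 = 8
R_next = R_prev, so the iteration has converged (response time = 8).

8


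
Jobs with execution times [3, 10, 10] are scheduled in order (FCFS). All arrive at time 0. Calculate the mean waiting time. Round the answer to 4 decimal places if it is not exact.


FCFS order (as given): [3, 10, 10]
Waiting times:
  Job 1: wait = 0
  Job 2: wait = 3
  Job 3: wait = 13
Sum of waiting times = 16
Average waiting time = 16/3 = 5.3333

5.3333


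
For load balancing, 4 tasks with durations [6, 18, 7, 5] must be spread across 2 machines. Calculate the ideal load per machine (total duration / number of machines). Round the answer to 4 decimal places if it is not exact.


Total processing time = 6 + 18 + 7 + 5 = 36
Number of machines = 2
Ideal balanced load = 36 / 2 = 18.0

18.0


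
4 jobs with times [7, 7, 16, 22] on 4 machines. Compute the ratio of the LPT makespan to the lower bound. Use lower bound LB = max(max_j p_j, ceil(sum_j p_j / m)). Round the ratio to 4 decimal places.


LPT order: [22, 16, 7, 7]
Machine loads after assignment: [22, 16, 7, 7]
LPT makespan = 22
Lower bound = max(max_job, ceil(total/4)) = max(22, 13) = 22
Ratio = 22 / 22 = 1.0

1.0


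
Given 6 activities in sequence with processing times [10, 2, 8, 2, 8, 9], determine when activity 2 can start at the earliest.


Activity 2 starts after activities 1 through 1 complete.
Predecessor durations: [10]
ES = 10 = 10

10


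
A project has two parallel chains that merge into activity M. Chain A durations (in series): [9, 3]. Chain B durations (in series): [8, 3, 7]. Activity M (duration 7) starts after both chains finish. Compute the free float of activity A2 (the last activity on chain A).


ES(A2) = sum of predecessors on chain A = 9
EF(A2) = ES + duration = 9 + 3 = 12
Successor of A2 is M. ES(M) = max(sum(A), sum(B)) = max(12, 18) = 18
Free float = ES(successor) - EF(current) = 18 - 12 = 6

6


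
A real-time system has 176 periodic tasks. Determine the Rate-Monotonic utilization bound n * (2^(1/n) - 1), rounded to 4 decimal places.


Compute 2^(1/176) = 1.0039461017
Subtract 1: 1.0039461017 - 1 = 0.0039461017
Multiply by n: 176 * 0.0039461017 = 0.6945138992
Round to 4 dp: 0.6945

0.6945


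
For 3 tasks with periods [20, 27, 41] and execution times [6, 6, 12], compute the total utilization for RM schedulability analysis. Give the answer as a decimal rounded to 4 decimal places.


Compute individual utilizations (exact fractions):
  Task 1: C/T = 6/20 = 3/10 (approx. 0.3)
  Task 2: C/T = 6/27 = 2/9 (approx. 0.2222)
  Task 3: C/T = 12/41 (approx. 0.2927)
Total utilization U = 3/10 + 2/9 + 12/41 = 3007/3690
Rounded to 4 decimal places: U = 0.8149
RM (Liu & Layland) bound for 3 tasks = 0.779763; compare with U = 3007/3690 (approx. 0.814905)
bound < U <= 1, so the RM sufficient condition is not met (inconclusive; an exact test such as response-time analysis is needed).

0.8149


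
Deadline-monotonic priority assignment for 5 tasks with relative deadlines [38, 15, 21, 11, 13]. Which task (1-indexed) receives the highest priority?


Sort tasks by relative deadline (ascending):
  Task 4: deadline = 11
  Task 5: deadline = 13
  Task 2: deadline = 15
  Task 3: deadline = 21
  Task 1: deadline = 38
Priority order (highest first): [4, 5, 2, 3, 1]
Highest priority task = 4

4


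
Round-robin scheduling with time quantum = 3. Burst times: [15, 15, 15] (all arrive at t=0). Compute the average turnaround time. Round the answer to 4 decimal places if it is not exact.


Time quantum = 3
Execution trace:
  J1 runs 3 units, time = 3
  J2 runs 3 units, time = 6
  J3 runs 3 units, time = 9
  J1 runs 3 units, time = 12
  J2 runs 3 units, time = 15
  J3 runs 3 units, time = 18
  J1 runs 3 units, time = 21
  J2 runs 3 units, time = 24
  J3 runs 3 units, time = 27
  J1 runs 3 units, time = 30
  J2 runs 3 units, time = 33
  J3 runs 3 units, time = 36
  J1 runs 3 units, time = 39
  J2 runs 3 units, time = 42
  J3 runs 3 units, time = 45
Finish times: [39, 42, 45]
Average turnaround = 126/3 = 42.0

42.0


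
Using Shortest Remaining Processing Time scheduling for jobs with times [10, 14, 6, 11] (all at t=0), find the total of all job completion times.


Since all jobs arrive at t=0, SRPT equals SPT ordering.
SPT order: [6, 10, 11, 14]
Completion times:
  Job 1: p=6, C=6
  Job 2: p=10, C=16
  Job 3: p=11, C=27
  Job 4: p=14, C=41
Total completion time = 6 + 16 + 27 + 41 = 90

90


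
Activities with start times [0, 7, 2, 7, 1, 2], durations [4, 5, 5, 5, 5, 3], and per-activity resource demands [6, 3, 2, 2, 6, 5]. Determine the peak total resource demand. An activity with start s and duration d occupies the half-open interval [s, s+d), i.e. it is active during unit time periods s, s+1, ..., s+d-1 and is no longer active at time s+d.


Each activity i is active on [start_i, start_i + duration_i).
Compute total resource usage per time slot:
  t=0: active resources = [6], total = 6
  t=1: active resources = [6, 6], total = 12
  t=2: active resources = [6, 2, 6, 5], total = 19
  t=3: active resources = [6, 2, 6, 5], total = 19
  t=4: active resources = [2, 6, 5], total = 13
  t=5: active resources = [2, 6], total = 8
  t=6: active resources = [2], total = 2
  t=7: active resources = [3, 2], total = 5
  t=8: active resources = [3, 2], total = 5
  t=9: active resources = [3, 2], total = 5
  t=10: active resources = [3, 2], total = 5
  t=11: active resources = [3, 2], total = 5
Peak resource demand = 19

19


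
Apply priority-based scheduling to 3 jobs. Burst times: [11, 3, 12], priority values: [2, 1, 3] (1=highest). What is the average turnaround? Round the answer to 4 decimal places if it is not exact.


Sort by priority (ascending = highest first):
Order: [(1, 3), (2, 11), (3, 12)]
Completion times:
  Priority 1, burst=3, C=3
  Priority 2, burst=11, C=14
  Priority 3, burst=12, C=26
Average turnaround = 43/3 = 14.3333

14.3333


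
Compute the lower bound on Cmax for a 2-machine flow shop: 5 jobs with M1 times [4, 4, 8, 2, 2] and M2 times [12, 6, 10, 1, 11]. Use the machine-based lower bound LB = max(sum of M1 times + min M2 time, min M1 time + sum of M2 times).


LB1 = sum(M1 times) + min(M2 times) = 20 + 1 = 21
LB2 = min(M1 times) + sum(M2 times) = 2 + 40 = 42
Lower bound = max(LB1, LB2) = max(21, 42) = 42

42


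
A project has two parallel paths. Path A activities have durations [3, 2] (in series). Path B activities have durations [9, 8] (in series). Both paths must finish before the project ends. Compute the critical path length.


Path A total = 3 + 2 = 5
Path B total = 9 + 8 = 17
Critical path = longest path = max(5, 17) = 17

17


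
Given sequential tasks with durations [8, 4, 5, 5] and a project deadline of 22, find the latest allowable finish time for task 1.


LF(activity 1) = deadline - sum of successor durations
Successors: activities 2 through 4 with durations [4, 5, 5]
Sum of successor durations = 14
LF = 22 - 14 = 8

8


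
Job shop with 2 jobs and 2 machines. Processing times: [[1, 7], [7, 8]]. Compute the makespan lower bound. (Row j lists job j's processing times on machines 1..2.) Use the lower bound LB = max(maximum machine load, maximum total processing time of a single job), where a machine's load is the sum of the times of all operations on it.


Machine loads:
  Machine 1: 1 + 7 = 8
  Machine 2: 7 + 8 = 15
Max machine load = 15
Job totals:
  Job 1: 8
  Job 2: 15
Max job total = 15
Lower bound = max(15, 15) = 15

15


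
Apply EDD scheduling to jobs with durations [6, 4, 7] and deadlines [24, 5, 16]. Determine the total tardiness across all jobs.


Sort by due date (EDD order): [(4, 5), (7, 16), (6, 24)]
Compute completion times and tardiness:
  Job 1: p=4, d=5, C=4, tardiness=max(0,4-5)=0
  Job 2: p=7, d=16, C=11, tardiness=max(0,11-16)=0
  Job 3: p=6, d=24, C=17, tardiness=max(0,17-24)=0
Total tardiness = 0

0


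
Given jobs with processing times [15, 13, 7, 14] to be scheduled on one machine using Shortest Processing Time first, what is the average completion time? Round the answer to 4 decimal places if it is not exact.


Sort jobs by processing time (SPT order): [7, 13, 14, 15]
Compute completion times sequentially:
  Job 1: processing = 7, completes at 7
  Job 2: processing = 13, completes at 20
  Job 3: processing = 14, completes at 34
  Job 4: processing = 15, completes at 49
Sum of completion times = 110
Average completion time = 110/4 = 27.5

27.5


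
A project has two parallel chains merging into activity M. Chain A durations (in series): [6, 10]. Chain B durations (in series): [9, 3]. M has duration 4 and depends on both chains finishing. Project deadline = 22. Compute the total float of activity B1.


Forward pass: ES(B1) = sum of predecessors on chain B = 0
EF = ES + duration = 0 + 9 = 9
Backward pass: LF(M) = deadline = 22; LS(M) = 22 - 4 = 18
LF(B1) = LS(M) - sum(successors on chain B) = 18 - 3 = 15
LS = LF - duration = 15 - 9 = 6
Total float = LS - ES = 6 - 0 = 6

6


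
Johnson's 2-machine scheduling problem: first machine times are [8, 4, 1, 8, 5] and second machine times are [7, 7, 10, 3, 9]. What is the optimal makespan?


Apply Johnson's rule:
  Group 1 (a <= b): [(3, 1, 10), (2, 4, 7), (5, 5, 9)]
  Group 2 (a > b): [(1, 8, 7), (4, 8, 3)]
Optimal job order: [3, 2, 5, 1, 4]
Schedule:
  Job 3: M1 done at 1, M2 done at 11
  Job 2: M1 done at 5, M2 done at 18
  Job 5: M1 done at 10, M2 done at 27
  Job 1: M1 done at 18, M2 done at 34
  Job 4: M1 done at 26, M2 done at 37
Makespan = 37

37


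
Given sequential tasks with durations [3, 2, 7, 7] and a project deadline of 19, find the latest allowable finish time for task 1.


LF(activity 1) = deadline - sum of successor durations
Successors: activities 2 through 4 with durations [2, 7, 7]
Sum of successor durations = 16
LF = 19 - 16 = 3

3


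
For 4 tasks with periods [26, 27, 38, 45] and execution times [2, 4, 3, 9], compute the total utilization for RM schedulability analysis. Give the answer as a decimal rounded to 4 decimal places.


Compute individual utilizations (exact fractions):
  Task 1: C/T = 2/26 = 1/13 (approx. 0.0769)
  Task 2: C/T = 4/27 (approx. 0.1481)
  Task 3: C/T = 3/38 (approx. 0.0789)
  Task 4: C/T = 9/45 = 1/5 (approx. 0.2)
Total utilization U = 1/13 + 4/27 + 3/38 + 1/5 = 33613/66690
Rounded to 4 decimal places: U = 0.5040
RM (Liu & Layland) bound for 4 tasks = 0.756828; compare with U = 33613/66690 (approx. 0.504019)
U <= bound, so schedulable by RM sufficient condition.

0.5040


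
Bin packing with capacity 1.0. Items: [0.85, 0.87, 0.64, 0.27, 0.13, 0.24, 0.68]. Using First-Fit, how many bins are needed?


Place items sequentially using First-Fit:
  Item 0.85 -> new Bin 1
  Item 0.87 -> new Bin 2
  Item 0.64 -> new Bin 3
  Item 0.27 -> Bin 3 (now 0.91)
  Item 0.13 -> Bin 1 (now 0.98)
  Item 0.24 -> new Bin 4
  Item 0.68 -> Bin 4 (now 0.92)
Total bins used = 4

4


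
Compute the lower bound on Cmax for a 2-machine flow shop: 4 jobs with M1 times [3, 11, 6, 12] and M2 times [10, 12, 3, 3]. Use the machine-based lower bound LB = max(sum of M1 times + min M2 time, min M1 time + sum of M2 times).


LB1 = sum(M1 times) + min(M2 times) = 32 + 3 = 35
LB2 = min(M1 times) + sum(M2 times) = 3 + 28 = 31
Lower bound = max(LB1, LB2) = max(35, 31) = 35

35


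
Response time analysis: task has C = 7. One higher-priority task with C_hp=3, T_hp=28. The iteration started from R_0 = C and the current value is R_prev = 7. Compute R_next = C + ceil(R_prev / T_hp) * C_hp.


R_next = C + ceil(R_prev / T_hp) * C_hp
ceil(7 / 28) = ceil(0.25) = 1
Interference = 1 * 3 = 3
R_next = 7 + 3 = 10

10


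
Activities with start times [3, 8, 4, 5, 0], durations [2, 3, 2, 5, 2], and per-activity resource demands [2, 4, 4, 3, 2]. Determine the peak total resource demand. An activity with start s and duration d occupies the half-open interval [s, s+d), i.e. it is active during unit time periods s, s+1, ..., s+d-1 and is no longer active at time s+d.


Each activity i is active on [start_i, start_i + duration_i).
Compute total resource usage per time slot:
  t=0: active resources = [2], total = 2
  t=1: active resources = [2], total = 2
  t=2: active resources = [], total = 0
  t=3: active resources = [2], total = 2
  t=4: active resources = [2, 4], total = 6
  t=5: active resources = [4, 3], total = 7
  t=6: active resources = [3], total = 3
  t=7: active resources = [3], total = 3
  t=8: active resources = [4, 3], total = 7
  t=9: active resources = [4, 3], total = 7
  t=10: active resources = [4], total = 4
Peak resource demand = 7

7


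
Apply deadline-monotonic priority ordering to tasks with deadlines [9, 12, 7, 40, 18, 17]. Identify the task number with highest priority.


Sort tasks by relative deadline (ascending):
  Task 3: deadline = 7
  Task 1: deadline = 9
  Task 2: deadline = 12
  Task 6: deadline = 17
  Task 5: deadline = 18
  Task 4: deadline = 40
Priority order (highest first): [3, 1, 2, 6, 5, 4]
Highest priority task = 3

3


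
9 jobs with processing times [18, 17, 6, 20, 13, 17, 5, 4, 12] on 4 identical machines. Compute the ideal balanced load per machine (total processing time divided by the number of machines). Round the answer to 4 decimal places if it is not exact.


Total processing time = 18 + 17 + 6 + 20 + 13 + 17 + 5 + 4 + 12 = 112
Number of machines = 4
Ideal balanced load = 112 / 4 = 28.0

28.0


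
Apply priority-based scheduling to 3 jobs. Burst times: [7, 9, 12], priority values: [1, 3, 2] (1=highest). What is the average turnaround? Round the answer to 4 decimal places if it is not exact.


Sort by priority (ascending = highest first):
Order: [(1, 7), (2, 12), (3, 9)]
Completion times:
  Priority 1, burst=7, C=7
  Priority 2, burst=12, C=19
  Priority 3, burst=9, C=28
Average turnaround = 54/3 = 18.0

18.0


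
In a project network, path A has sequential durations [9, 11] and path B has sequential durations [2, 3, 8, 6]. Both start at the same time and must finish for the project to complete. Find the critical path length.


Path A total = 9 + 11 = 20
Path B total = 2 + 3 + 8 + 6 = 19
Critical path = longest path = max(20, 19) = 20

20


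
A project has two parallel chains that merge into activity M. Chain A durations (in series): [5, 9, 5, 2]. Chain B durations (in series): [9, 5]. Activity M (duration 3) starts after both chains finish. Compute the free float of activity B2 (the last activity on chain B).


ES(B2) = sum of predecessors on chain B = 9
EF(B2) = ES + duration = 9 + 5 = 14
Successor of B2 is M. ES(M) = max(sum(A), sum(B)) = max(21, 14) = 21
Free float = ES(successor) - EF(current) = 21 - 14 = 7

7


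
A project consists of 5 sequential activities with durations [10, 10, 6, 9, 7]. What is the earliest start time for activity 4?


Activity 4 starts after activities 1 through 3 complete.
Predecessor durations: [10, 10, 6]
ES = 10 + 10 + 6 = 26

26


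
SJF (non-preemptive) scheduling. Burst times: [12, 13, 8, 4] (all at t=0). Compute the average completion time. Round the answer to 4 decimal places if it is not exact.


SJF order (ascending): [4, 8, 12, 13]
Completion times:
  Job 1: burst=4, C=4
  Job 2: burst=8, C=12
  Job 3: burst=12, C=24
  Job 4: burst=13, C=37
Average completion = 77/4 = 19.25

19.25


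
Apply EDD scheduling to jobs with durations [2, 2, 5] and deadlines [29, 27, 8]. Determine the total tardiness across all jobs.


Sort by due date (EDD order): [(5, 8), (2, 27), (2, 29)]
Compute completion times and tardiness:
  Job 1: p=5, d=8, C=5, tardiness=max(0,5-8)=0
  Job 2: p=2, d=27, C=7, tardiness=max(0,7-27)=0
  Job 3: p=2, d=29, C=9, tardiness=max(0,9-29)=0
Total tardiness = 0

0


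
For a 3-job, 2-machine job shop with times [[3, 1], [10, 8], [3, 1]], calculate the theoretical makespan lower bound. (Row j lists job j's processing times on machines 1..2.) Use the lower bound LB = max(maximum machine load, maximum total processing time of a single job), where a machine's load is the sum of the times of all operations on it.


Machine loads:
  Machine 1: 3 + 10 + 3 = 16
  Machine 2: 1 + 8 + 1 = 10
Max machine load = 16
Job totals:
  Job 1: 4
  Job 2: 18
  Job 3: 4
Max job total = 18
Lower bound = max(16, 18) = 18

18


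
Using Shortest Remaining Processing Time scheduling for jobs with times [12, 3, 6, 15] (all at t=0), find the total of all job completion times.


Since all jobs arrive at t=0, SRPT equals SPT ordering.
SPT order: [3, 6, 12, 15]
Completion times:
  Job 1: p=3, C=3
  Job 2: p=6, C=9
  Job 3: p=12, C=21
  Job 4: p=15, C=36
Total completion time = 3 + 9 + 21 + 36 = 69

69


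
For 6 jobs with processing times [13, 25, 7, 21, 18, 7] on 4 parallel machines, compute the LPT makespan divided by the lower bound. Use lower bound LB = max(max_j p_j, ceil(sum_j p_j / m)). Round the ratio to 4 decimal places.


LPT order: [25, 21, 18, 13, 7, 7]
Machine loads after assignment: [25, 21, 25, 20]
LPT makespan = 25
Lower bound = max(max_job, ceil(total/4)) = max(25, 23) = 25
Ratio = 25 / 25 = 1.0

1.0


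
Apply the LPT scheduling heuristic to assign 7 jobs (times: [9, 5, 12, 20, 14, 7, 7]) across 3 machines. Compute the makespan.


Sort jobs in decreasing order (LPT): [20, 14, 12, 9, 7, 7, 5]
Assign each job to the least loaded machine:
  Machine 1: jobs [20, 7], load = 27
  Machine 2: jobs [14, 7, 5], load = 26
  Machine 3: jobs [12, 9], load = 21
Makespan = max load = 27

27


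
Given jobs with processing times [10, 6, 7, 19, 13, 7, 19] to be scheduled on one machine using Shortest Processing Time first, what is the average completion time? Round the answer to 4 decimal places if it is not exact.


Sort jobs by processing time (SPT order): [6, 7, 7, 10, 13, 19, 19]
Compute completion times sequentially:
  Job 1: processing = 6, completes at 6
  Job 2: processing = 7, completes at 13
  Job 3: processing = 7, completes at 20
  Job 4: processing = 10, completes at 30
  Job 5: processing = 13, completes at 43
  Job 6: processing = 19, completes at 62
  Job 7: processing = 19, completes at 81
Sum of completion times = 255
Average completion time = 255/7 = 36.4286

36.4286


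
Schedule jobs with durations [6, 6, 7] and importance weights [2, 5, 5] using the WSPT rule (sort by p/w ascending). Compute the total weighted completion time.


Compute p/w ratios and sort ascending (WSPT): [(6, 5), (7, 5), (6, 2)]
Compute weighted completion times:
  Job (p=6,w=5): C=6, w*C=5*6=30
  Job (p=7,w=5): C=13, w*C=5*13=65
  Job (p=6,w=2): C=19, w*C=2*19=38
Total weighted completion time = 133

133


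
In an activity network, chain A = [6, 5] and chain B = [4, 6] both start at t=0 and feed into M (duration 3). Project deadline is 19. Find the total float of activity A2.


Forward pass: ES(A2) = sum of predecessors on chain A = 6
EF = ES + duration = 6 + 5 = 11
Backward pass: LF(M) = deadline = 19; LS(M) = 19 - 3 = 16
LF(A2) = LS(M) - sum(successors on chain A) = 16 - 0 = 16
LS = LF - duration = 16 - 5 = 11
Total float = LS - ES = 11 - 6 = 5

5


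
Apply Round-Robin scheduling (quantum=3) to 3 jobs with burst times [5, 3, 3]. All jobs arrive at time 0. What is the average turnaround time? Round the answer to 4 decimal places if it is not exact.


Time quantum = 3
Execution trace:
  J1 runs 3 units, time = 3
  J2 runs 3 units, time = 6
  J3 runs 3 units, time = 9
  J1 runs 2 units, time = 11
Finish times: [11, 6, 9]
Average turnaround = 26/3 = 8.6667

8.6667


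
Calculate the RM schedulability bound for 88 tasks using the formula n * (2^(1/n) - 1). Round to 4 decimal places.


Compute 2^(1/88) = 1.0079077751
Subtract 1: 1.0079077751 - 1 = 0.0079077751
Multiply by n: 88 * 0.0079077751 = 0.6958842088
Round to 4 dp: 0.6959

0.6959


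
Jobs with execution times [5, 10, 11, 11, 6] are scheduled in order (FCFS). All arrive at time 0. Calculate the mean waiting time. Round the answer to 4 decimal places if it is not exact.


FCFS order (as given): [5, 10, 11, 11, 6]
Waiting times:
  Job 1: wait = 0
  Job 2: wait = 5
  Job 3: wait = 15
  Job 4: wait = 26
  Job 5: wait = 37
Sum of waiting times = 83
Average waiting time = 83/5 = 16.6

16.6


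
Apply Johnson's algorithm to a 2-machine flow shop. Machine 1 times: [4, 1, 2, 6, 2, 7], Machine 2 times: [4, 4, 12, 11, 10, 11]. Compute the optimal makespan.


Apply Johnson's rule:
  Group 1 (a <= b): [(2, 1, 4), (3, 2, 12), (5, 2, 10), (1, 4, 4), (4, 6, 11), (6, 7, 11)]
  Group 2 (a > b): []
Optimal job order: [2, 3, 5, 1, 4, 6]
Schedule:
  Job 2: M1 done at 1, M2 done at 5
  Job 3: M1 done at 3, M2 done at 17
  Job 5: M1 done at 5, M2 done at 27
  Job 1: M1 done at 9, M2 done at 31
  Job 4: M1 done at 15, M2 done at 42
  Job 6: M1 done at 22, M2 done at 53
Makespan = 53

53


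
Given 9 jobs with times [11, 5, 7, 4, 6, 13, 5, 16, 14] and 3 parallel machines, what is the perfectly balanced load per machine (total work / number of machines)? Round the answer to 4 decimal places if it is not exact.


Total processing time = 11 + 5 + 7 + 4 + 6 + 13 + 5 + 16 + 14 = 81
Number of machines = 3
Ideal balanced load = 81 / 3 = 27.0

27.0


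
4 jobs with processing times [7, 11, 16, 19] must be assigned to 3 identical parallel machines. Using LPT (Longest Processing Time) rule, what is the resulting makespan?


Sort jobs in decreasing order (LPT): [19, 16, 11, 7]
Assign each job to the least loaded machine:
  Machine 1: jobs [19], load = 19
  Machine 2: jobs [16], load = 16
  Machine 3: jobs [11, 7], load = 18
Makespan = max load = 19

19


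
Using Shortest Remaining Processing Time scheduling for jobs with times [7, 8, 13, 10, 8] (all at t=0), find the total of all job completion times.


Since all jobs arrive at t=0, SRPT equals SPT ordering.
SPT order: [7, 8, 8, 10, 13]
Completion times:
  Job 1: p=7, C=7
  Job 2: p=8, C=15
  Job 3: p=8, C=23
  Job 4: p=10, C=33
  Job 5: p=13, C=46
Total completion time = 7 + 15 + 23 + 33 + 46 = 124

124


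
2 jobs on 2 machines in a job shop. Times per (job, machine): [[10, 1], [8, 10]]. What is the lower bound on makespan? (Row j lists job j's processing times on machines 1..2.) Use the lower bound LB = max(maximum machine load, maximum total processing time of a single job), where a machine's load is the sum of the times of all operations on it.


Machine loads:
  Machine 1: 10 + 8 = 18
  Machine 2: 1 + 10 = 11
Max machine load = 18
Job totals:
  Job 1: 11
  Job 2: 18
Max job total = 18
Lower bound = max(18, 18) = 18

18


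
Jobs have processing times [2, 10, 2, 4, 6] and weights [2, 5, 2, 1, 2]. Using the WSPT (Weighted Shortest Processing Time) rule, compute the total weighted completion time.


Compute p/w ratios and sort ascending (WSPT): [(2, 2), (2, 2), (10, 5), (6, 2), (4, 1)]
Compute weighted completion times:
  Job (p=2,w=2): C=2, w*C=2*2=4
  Job (p=2,w=2): C=4, w*C=2*4=8
  Job (p=10,w=5): C=14, w*C=5*14=70
  Job (p=6,w=2): C=20, w*C=2*20=40
  Job (p=4,w=1): C=24, w*C=1*24=24
Total weighted completion time = 146

146


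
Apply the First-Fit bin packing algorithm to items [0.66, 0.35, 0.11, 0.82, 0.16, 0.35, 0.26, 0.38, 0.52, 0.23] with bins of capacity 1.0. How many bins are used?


Place items sequentially using First-Fit:
  Item 0.66 -> new Bin 1
  Item 0.35 -> new Bin 2
  Item 0.11 -> Bin 1 (now 0.77)
  Item 0.82 -> new Bin 3
  Item 0.16 -> Bin 1 (now 0.93)
  Item 0.35 -> Bin 2 (now 0.7)
  Item 0.26 -> Bin 2 (now 0.96)
  Item 0.38 -> new Bin 4
  Item 0.52 -> Bin 4 (now 0.9)
  Item 0.23 -> new Bin 5
Total bins used = 5

5


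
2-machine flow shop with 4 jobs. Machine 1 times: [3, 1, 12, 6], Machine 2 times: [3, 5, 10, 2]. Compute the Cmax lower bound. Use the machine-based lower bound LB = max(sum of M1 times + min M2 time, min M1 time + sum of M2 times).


LB1 = sum(M1 times) + min(M2 times) = 22 + 2 = 24
LB2 = min(M1 times) + sum(M2 times) = 1 + 20 = 21
Lower bound = max(LB1, LB2) = max(24, 21) = 24

24


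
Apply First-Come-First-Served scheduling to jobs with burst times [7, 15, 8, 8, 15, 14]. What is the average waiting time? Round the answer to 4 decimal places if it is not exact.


FCFS order (as given): [7, 15, 8, 8, 15, 14]
Waiting times:
  Job 1: wait = 0
  Job 2: wait = 7
  Job 3: wait = 22
  Job 4: wait = 30
  Job 5: wait = 38
  Job 6: wait = 53
Sum of waiting times = 150
Average waiting time = 150/6 = 25.0

25.0


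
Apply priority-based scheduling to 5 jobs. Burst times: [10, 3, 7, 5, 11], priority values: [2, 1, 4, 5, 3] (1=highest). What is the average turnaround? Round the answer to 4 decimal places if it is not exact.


Sort by priority (ascending = highest first):
Order: [(1, 3), (2, 10), (3, 11), (4, 7), (5, 5)]
Completion times:
  Priority 1, burst=3, C=3
  Priority 2, burst=10, C=13
  Priority 3, burst=11, C=24
  Priority 4, burst=7, C=31
  Priority 5, burst=5, C=36
Average turnaround = 107/5 = 21.4

21.4


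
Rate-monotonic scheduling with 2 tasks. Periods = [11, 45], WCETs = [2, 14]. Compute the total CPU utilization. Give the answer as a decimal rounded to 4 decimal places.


Compute individual utilizations (exact fractions):
  Task 1: C/T = 2/11 (approx. 0.1818)
  Task 2: C/T = 14/45 (approx. 0.3111)
Total utilization U = 2/11 + 14/45 = 244/495
Rounded to 4 decimal places: U = 0.4929
RM (Liu & Layland) bound for 2 tasks = 0.828427; compare with U = 244/495 (approx. 0.492929)
U <= bound, so schedulable by RM sufficient condition.

0.4929


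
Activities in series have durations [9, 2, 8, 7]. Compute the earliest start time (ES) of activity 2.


Activity 2 starts after activities 1 through 1 complete.
Predecessor durations: [9]
ES = 9 = 9

9


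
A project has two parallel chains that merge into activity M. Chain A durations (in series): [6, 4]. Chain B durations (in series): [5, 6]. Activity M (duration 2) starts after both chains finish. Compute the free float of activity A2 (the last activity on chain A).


ES(A2) = sum of predecessors on chain A = 6
EF(A2) = ES + duration = 6 + 4 = 10
Successor of A2 is M. ES(M) = max(sum(A), sum(B)) = max(10, 11) = 11
Free float = ES(successor) - EF(current) = 11 - 10 = 1

1


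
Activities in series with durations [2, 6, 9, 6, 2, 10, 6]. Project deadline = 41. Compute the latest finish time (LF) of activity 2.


LF(activity 2) = deadline - sum of successor durations
Successors: activities 3 through 7 with durations [9, 6, 2, 10, 6]
Sum of successor durations = 33
LF = 41 - 33 = 8

8


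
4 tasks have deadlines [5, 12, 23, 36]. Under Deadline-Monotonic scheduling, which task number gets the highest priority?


Sort tasks by relative deadline (ascending):
  Task 1: deadline = 5
  Task 2: deadline = 12
  Task 3: deadline = 23
  Task 4: deadline = 36
Priority order (highest first): [1, 2, 3, 4]
Highest priority task = 1

1


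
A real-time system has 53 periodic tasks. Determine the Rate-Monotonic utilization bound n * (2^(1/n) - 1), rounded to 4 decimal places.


Compute 2^(1/53) = 1.0131641430
Subtract 1: 1.0131641430 - 1 = 0.0131641430
Multiply by n: 53 * 0.0131641430 = 0.6976995790
Round to 4 dp: 0.6977

0.6977


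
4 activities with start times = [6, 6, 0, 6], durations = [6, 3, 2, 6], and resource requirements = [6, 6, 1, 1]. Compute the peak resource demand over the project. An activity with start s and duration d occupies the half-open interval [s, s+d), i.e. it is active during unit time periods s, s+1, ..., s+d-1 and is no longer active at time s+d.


Each activity i is active on [start_i, start_i + duration_i).
Compute total resource usage per time slot:
  t=0: active resources = [1], total = 1
  t=1: active resources = [1], total = 1
  t=2: active resources = [], total = 0
  t=3: active resources = [], total = 0
  t=4: active resources = [], total = 0
  t=5: active resources = [], total = 0
  t=6: active resources = [6, 6, 1], total = 13
  t=7: active resources = [6, 6, 1], total = 13
  t=8: active resources = [6, 6, 1], total = 13
  t=9: active resources = [6, 1], total = 7
  t=10: active resources = [6, 1], total = 7
  t=11: active resources = [6, 1], total = 7
Peak resource demand = 13

13


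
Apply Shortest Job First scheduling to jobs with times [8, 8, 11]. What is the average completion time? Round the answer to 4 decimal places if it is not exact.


SJF order (ascending): [8, 8, 11]
Completion times:
  Job 1: burst=8, C=8
  Job 2: burst=8, C=16
  Job 3: burst=11, C=27
Average completion = 51/3 = 17.0

17.0
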